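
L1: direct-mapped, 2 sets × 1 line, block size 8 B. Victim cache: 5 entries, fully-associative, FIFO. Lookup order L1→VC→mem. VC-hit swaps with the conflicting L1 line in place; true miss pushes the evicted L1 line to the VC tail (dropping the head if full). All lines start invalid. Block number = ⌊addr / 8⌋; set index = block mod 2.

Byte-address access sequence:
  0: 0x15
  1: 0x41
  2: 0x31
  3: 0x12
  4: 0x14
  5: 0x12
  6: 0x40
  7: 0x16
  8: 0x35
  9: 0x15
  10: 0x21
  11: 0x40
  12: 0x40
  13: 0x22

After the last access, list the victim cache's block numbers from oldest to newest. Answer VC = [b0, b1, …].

  [0] addr=0x15 blk=2 s=0: MISS | VC []
  [1] addr=0x41 blk=8 s=0: MISS | VC [2]
  [2] addr=0x31 blk=6 s=0: MISS | VC [2, 8]
  [3] addr=0x12 blk=2 s=0: VC-HIT | VC [6, 8]
  [4] addr=0x14 blk=2 s=0: L1-HIT | VC [6, 8]
  [5] addr=0x12 blk=2 s=0: L1-HIT | VC [6, 8]
  [6] addr=0x40 blk=8 s=0: VC-HIT | VC [6, 2]
  [7] addr=0x16 blk=2 s=0: VC-HIT | VC [6, 8]
  [8] addr=0x35 blk=6 s=0: VC-HIT | VC [2, 8]
  [9] addr=0x15 blk=2 s=0: VC-HIT | VC [6, 8]
  [10] addr=0x21 blk=4 s=0: MISS | VC [6, 8, 2]
  [11] addr=0x40 blk=8 s=0: VC-HIT | VC [6, 4, 2]
  [12] addr=0x40 blk=8 s=0: L1-HIT | VC [6, 4, 2]
  [13] addr=0x22 blk=4 s=0: VC-HIT | VC [6, 8, 2]

VC = [6, 8, 2]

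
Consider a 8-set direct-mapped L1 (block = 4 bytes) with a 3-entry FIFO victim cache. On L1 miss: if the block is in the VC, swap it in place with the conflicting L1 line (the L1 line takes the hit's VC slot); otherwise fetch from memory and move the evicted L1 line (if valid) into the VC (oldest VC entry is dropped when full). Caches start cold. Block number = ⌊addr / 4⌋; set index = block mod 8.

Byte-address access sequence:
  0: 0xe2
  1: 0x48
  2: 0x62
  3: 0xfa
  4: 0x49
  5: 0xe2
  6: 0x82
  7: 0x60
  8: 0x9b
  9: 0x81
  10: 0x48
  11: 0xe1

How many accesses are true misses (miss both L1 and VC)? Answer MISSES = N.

#0 0xe2→b56/s0 MISS; vc=[]
#1 0x48→b18/s2 MISS; vc=[]
#2 0x62→b24/s0 MISS; vc=[56]
#3 0xfa→b62/s6 MISS; vc=[56]
#4 0x49→b18/s2 L1-HIT; vc=[56]
#5 0xe2→b56/s0 VC-HIT; vc=[24]
#6 0x82→b32/s0 MISS; vc=[24,56]
#7 0x60→b24/s0 VC-HIT; vc=[32,56]
#8 0x9b→b38/s6 MISS; vc=[32,56,62]
#9 0x81→b32/s0 VC-HIT; vc=[24,56,62]
#10 0x48→b18/s2 L1-HIT; vc=[24,56,62]
#11 0xe1→b56/s0 VC-HIT; vc=[24,32,62]

MISSES = 6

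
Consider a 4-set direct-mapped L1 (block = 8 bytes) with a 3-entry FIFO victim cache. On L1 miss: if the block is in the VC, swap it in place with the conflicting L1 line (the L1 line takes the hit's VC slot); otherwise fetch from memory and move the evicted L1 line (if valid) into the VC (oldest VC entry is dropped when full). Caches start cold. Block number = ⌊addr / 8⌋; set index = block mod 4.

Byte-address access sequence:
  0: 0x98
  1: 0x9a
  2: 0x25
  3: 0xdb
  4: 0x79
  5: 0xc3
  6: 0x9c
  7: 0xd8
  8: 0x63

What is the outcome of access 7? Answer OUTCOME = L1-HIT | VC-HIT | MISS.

OUTCOME = VC-HIT

0: 0x98 (blk 19, set 3) → MISS  vc=[]
1: 0x9a (blk 19, set 3) → L1-HIT  vc=[]
2: 0x25 (blk 4, set 0) → MISS  vc=[]
3: 0xdb (blk 27, set 3) → MISS  vc=[19]
4: 0x79 (blk 15, set 3) → MISS  vc=[19, 27]
5: 0xc3 (blk 24, set 0) → MISS  vc=[19, 27, 4]
6: 0x9c (blk 19, set 3) → VC-HIT  vc=[15, 27, 4]
7: 0xd8 (blk 27, set 3) → VC-HIT  vc=[15, 19, 4]
8: 0x63 (blk 12, set 0) → MISS  vc=[19, 4, 24]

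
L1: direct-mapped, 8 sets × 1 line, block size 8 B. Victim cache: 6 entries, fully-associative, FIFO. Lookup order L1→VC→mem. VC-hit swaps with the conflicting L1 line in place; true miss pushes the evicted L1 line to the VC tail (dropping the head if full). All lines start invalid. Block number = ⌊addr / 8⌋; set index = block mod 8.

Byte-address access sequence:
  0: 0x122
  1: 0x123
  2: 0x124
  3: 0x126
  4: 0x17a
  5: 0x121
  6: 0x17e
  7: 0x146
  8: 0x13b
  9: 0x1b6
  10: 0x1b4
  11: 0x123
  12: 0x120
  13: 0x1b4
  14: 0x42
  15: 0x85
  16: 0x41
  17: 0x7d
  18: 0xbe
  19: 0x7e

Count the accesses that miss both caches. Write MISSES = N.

MISSES = 9

  [0] addr=0x122 blk=36 s=4: MISS | VC []
  [1] addr=0x123 blk=36 s=4: L1-HIT | VC []
  [2] addr=0x124 blk=36 s=4: L1-HIT | VC []
  [3] addr=0x126 blk=36 s=4: L1-HIT | VC []
  [4] addr=0x17a blk=47 s=7: MISS | VC []
  [5] addr=0x121 blk=36 s=4: L1-HIT | VC []
  [6] addr=0x17e blk=47 s=7: L1-HIT | VC []
  [7] addr=0x146 blk=40 s=0: MISS | VC []
  [8] addr=0x13b blk=39 s=7: MISS | VC [47]
  [9] addr=0x1b6 blk=54 s=6: MISS | VC [47]
  [10] addr=0x1b4 blk=54 s=6: L1-HIT | VC [47]
  [11] addr=0x123 blk=36 s=4: L1-HIT | VC [47]
  [12] addr=0x120 blk=36 s=4: L1-HIT | VC [47]
  [13] addr=0x1b4 blk=54 s=6: L1-HIT | VC [47]
  [14] addr=0x42 blk=8 s=0: MISS | VC [47, 40]
  [15] addr=0x85 blk=16 s=0: MISS | VC [47, 40, 8]
  [16] addr=0x41 blk=8 s=0: VC-HIT | VC [47, 40, 16]
  [17] addr=0x7d blk=15 s=7: MISS | VC [47, 40, 16, 39]
  [18] addr=0xbe blk=23 s=7: MISS | VC [47, 40, 16, 39, 15]
  [19] addr=0x7e blk=15 s=7: VC-HIT | VC [47, 40, 16, 39, 23]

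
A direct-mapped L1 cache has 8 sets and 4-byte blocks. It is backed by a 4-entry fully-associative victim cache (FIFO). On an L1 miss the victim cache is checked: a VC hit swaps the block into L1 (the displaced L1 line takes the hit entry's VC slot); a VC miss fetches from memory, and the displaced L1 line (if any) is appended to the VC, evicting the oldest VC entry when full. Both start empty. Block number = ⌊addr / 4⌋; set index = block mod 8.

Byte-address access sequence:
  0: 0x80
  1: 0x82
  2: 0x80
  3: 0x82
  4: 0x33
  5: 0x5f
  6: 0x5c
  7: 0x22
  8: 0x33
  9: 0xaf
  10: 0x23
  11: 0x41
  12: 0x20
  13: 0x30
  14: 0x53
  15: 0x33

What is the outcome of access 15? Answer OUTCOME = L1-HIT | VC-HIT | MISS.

OUTCOME = VC-HIT

  [0] addr=0x80 blk=32 s=0: MISS | VC []
  [1] addr=0x82 blk=32 s=0: L1-HIT | VC []
  [2] addr=0x80 blk=32 s=0: L1-HIT | VC []
  [3] addr=0x82 blk=32 s=0: L1-HIT | VC []
  [4] addr=0x33 blk=12 s=4: MISS | VC []
  [5] addr=0x5f blk=23 s=7: MISS | VC []
  [6] addr=0x5c blk=23 s=7: L1-HIT | VC []
  [7] addr=0x22 blk=8 s=0: MISS | VC [32]
  [8] addr=0x33 blk=12 s=4: L1-HIT | VC [32]
  [9] addr=0xaf blk=43 s=3: MISS | VC [32]
  [10] addr=0x23 blk=8 s=0: L1-HIT | VC [32]
  [11] addr=0x41 blk=16 s=0: MISS | VC [32, 8]
  [12] addr=0x20 blk=8 s=0: VC-HIT | VC [32, 16]
  [13] addr=0x30 blk=12 s=4: L1-HIT | VC [32, 16]
  [14] addr=0x53 blk=20 s=4: MISS | VC [32, 16, 12]
  [15] addr=0x33 blk=12 s=4: VC-HIT | VC [32, 16, 20]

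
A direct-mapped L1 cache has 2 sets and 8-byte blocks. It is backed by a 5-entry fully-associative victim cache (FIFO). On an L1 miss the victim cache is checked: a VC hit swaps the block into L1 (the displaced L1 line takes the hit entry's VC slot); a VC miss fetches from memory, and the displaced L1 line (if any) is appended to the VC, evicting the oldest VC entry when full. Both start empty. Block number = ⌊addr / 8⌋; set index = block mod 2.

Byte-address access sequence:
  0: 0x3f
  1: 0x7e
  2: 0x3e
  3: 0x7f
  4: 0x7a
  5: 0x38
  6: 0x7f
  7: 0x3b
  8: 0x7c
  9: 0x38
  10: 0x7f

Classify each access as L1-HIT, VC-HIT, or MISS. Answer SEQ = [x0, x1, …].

#0 0x3f→b7/s1 MISS; vc=[]
#1 0x7e→b15/s1 MISS; vc=[7]
#2 0x3e→b7/s1 VC-HIT; vc=[15]
#3 0x7f→b15/s1 VC-HIT; vc=[7]
#4 0x7a→b15/s1 L1-HIT; vc=[7]
#5 0x38→b7/s1 VC-HIT; vc=[15]
#6 0x7f→b15/s1 VC-HIT; vc=[7]
#7 0x3b→b7/s1 VC-HIT; vc=[15]
#8 0x7c→b15/s1 VC-HIT; vc=[7]
#9 0x38→b7/s1 VC-HIT; vc=[15]
#10 0x7f→b15/s1 VC-HIT; vc=[7]

SEQ = [MISS, MISS, VC-HIT, VC-HIT, L1-HIT, VC-HIT, VC-HIT, VC-HIT, VC-HIT, VC-HIT, VC-HIT]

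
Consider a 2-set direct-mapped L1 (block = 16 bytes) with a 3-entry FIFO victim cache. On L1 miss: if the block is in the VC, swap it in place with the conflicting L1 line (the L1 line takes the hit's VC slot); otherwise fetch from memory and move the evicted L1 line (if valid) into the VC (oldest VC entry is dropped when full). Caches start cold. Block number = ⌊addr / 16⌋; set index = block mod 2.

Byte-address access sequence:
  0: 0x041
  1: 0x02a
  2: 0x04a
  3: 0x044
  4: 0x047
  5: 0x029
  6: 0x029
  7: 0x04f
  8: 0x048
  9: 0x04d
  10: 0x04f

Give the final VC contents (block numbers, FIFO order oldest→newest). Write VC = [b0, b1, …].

  [0] addr=0x41 blk=4 s=0: MISS | VC []
  [1] addr=0x2a blk=2 s=0: MISS | VC [4]
  [2] addr=0x4a blk=4 s=0: VC-HIT | VC [2]
  [3] addr=0x44 blk=4 s=0: L1-HIT | VC [2]
  [4] addr=0x47 blk=4 s=0: L1-HIT | VC [2]
  [5] addr=0x29 blk=2 s=0: VC-HIT | VC [4]
  [6] addr=0x29 blk=2 s=0: L1-HIT | VC [4]
  [7] addr=0x4f blk=4 s=0: VC-HIT | VC [2]
  [8] addr=0x48 blk=4 s=0: L1-HIT | VC [2]
  [9] addr=0x4d blk=4 s=0: L1-HIT | VC [2]
  [10] addr=0x4f blk=4 s=0: L1-HIT | VC [2]

VC = [2]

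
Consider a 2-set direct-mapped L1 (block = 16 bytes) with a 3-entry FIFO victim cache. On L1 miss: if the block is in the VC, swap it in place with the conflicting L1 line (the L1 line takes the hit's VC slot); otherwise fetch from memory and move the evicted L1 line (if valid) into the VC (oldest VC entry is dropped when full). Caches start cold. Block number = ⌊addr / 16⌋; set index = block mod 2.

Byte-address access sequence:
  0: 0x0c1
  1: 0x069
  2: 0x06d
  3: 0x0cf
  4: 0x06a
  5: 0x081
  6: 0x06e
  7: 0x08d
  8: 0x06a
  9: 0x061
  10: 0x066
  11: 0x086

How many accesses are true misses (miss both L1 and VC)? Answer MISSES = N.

  [0] addr=0xc1 blk=12 s=0: MISS | VC []
  [1] addr=0x69 blk=6 s=0: MISS | VC [12]
  [2] addr=0x6d blk=6 s=0: L1-HIT | VC [12]
  [3] addr=0xcf blk=12 s=0: VC-HIT | VC [6]
  [4] addr=0x6a blk=6 s=0: VC-HIT | VC [12]
  [5] addr=0x81 blk=8 s=0: MISS | VC [12, 6]
  [6] addr=0x6e blk=6 s=0: VC-HIT | VC [12, 8]
  [7] addr=0x8d blk=8 s=0: VC-HIT | VC [12, 6]
  [8] addr=0x6a blk=6 s=0: VC-HIT | VC [12, 8]
  [9] addr=0x61 blk=6 s=0: L1-HIT | VC [12, 8]
  [10] addr=0x66 blk=6 s=0: L1-HIT | VC [12, 8]
  [11] addr=0x86 blk=8 s=0: VC-HIT | VC [12, 6]

MISSES = 3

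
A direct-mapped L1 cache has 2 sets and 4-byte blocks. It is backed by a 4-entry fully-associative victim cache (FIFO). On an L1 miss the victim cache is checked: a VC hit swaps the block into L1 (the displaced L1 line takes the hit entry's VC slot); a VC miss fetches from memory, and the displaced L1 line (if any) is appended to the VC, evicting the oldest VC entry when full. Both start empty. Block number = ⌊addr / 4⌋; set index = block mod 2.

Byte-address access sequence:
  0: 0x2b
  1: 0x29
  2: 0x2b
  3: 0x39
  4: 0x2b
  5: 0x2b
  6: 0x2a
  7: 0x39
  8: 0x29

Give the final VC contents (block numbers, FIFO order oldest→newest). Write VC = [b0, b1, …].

0: 0x2b (blk 10, set 0) → MISS  vc=[]
1: 0x29 (blk 10, set 0) → L1-HIT  vc=[]
2: 0x2b (blk 10, set 0) → L1-HIT  vc=[]
3: 0x39 (blk 14, set 0) → MISS  vc=[10]
4: 0x2b (blk 10, set 0) → VC-HIT  vc=[14]
5: 0x2b (blk 10, set 0) → L1-HIT  vc=[14]
6: 0x2a (blk 10, set 0) → L1-HIT  vc=[14]
7: 0x39 (blk 14, set 0) → VC-HIT  vc=[10]
8: 0x29 (blk 10, set 0) → VC-HIT  vc=[14]

VC = [14]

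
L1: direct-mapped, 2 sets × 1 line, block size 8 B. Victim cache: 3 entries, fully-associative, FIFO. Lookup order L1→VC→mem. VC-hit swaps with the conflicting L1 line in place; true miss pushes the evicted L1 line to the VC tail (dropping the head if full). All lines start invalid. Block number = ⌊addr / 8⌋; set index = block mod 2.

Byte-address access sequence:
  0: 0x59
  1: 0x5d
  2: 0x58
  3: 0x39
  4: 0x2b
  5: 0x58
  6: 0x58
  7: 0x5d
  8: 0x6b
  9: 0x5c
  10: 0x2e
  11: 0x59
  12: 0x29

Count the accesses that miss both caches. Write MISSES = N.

  [0] addr=0x59 blk=11 s=1: MISS | VC []
  [1] addr=0x5d blk=11 s=1: L1-HIT | VC []
  [2] addr=0x58 blk=11 s=1: L1-HIT | VC []
  [3] addr=0x39 blk=7 s=1: MISS | VC [11]
  [4] addr=0x2b blk=5 s=1: MISS | VC [11, 7]
  [5] addr=0x58 blk=11 s=1: VC-HIT | VC [5, 7]
  [6] addr=0x58 blk=11 s=1: L1-HIT | VC [5, 7]
  [7] addr=0x5d blk=11 s=1: L1-HIT | VC [5, 7]
  [8] addr=0x6b blk=13 s=1: MISS | VC [5, 7, 11]
  [9] addr=0x5c blk=11 s=1: VC-HIT | VC [5, 7, 13]
  [10] addr=0x2e blk=5 s=1: VC-HIT | VC [11, 7, 13]
  [11] addr=0x59 blk=11 s=1: VC-HIT | VC [5, 7, 13]
  [12] addr=0x29 blk=5 s=1: VC-HIT | VC [11, 7, 13]

MISSES = 4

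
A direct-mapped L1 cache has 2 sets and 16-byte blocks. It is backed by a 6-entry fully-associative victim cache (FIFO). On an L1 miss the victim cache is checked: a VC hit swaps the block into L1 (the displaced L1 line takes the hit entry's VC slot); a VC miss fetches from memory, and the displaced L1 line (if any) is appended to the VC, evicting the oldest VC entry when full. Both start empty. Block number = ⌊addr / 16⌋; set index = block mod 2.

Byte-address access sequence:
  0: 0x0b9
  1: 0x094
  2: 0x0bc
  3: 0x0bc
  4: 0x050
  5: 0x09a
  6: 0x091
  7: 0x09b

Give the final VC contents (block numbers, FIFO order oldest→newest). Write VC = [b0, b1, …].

#0 0xb9→b11/s1 MISS; vc=[]
#1 0x94→b9/s1 MISS; vc=[11]
#2 0xbc→b11/s1 VC-HIT; vc=[9]
#3 0xbc→b11/s1 L1-HIT; vc=[9]
#4 0x50→b5/s1 MISS; vc=[9,11]
#5 0x9a→b9/s1 VC-HIT; vc=[5,11]
#6 0x91→b9/s1 L1-HIT; vc=[5,11]
#7 0x9b→b9/s1 L1-HIT; vc=[5,11]

VC = [5, 11]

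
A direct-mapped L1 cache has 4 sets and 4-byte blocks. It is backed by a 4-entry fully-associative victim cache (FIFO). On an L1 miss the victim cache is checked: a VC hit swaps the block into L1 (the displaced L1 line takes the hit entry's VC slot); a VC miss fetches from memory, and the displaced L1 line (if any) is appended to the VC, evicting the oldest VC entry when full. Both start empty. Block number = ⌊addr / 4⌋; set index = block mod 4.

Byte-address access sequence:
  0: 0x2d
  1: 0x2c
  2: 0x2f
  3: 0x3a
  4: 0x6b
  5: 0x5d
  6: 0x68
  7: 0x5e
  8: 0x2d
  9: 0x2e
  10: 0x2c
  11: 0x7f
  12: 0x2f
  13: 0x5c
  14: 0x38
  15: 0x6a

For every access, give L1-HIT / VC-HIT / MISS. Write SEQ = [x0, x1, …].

SEQ = [MISS, L1-HIT, L1-HIT, MISS, MISS, MISS, L1-HIT, L1-HIT, VC-HIT, L1-HIT, L1-HIT, MISS, VC-HIT, VC-HIT, VC-HIT, VC-HIT]

0: 0x2d (blk 11, set 3) → MISS  vc=[]
1: 0x2c (blk 11, set 3) → L1-HIT  vc=[]
2: 0x2f (blk 11, set 3) → L1-HIT  vc=[]
3: 0x3a (blk 14, set 2) → MISS  vc=[]
4: 0x6b (blk 26, set 2) → MISS  vc=[14]
5: 0x5d (blk 23, set 3) → MISS  vc=[14, 11]
6: 0x68 (blk 26, set 2) → L1-HIT  vc=[14, 11]
7: 0x5e (blk 23, set 3) → L1-HIT  vc=[14, 11]
8: 0x2d (blk 11, set 3) → VC-HIT  vc=[14, 23]
9: 0x2e (blk 11, set 3) → L1-HIT  vc=[14, 23]
10: 0x2c (blk 11, set 3) → L1-HIT  vc=[14, 23]
11: 0x7f (blk 31, set 3) → MISS  vc=[14, 23, 11]
12: 0x2f (blk 11, set 3) → VC-HIT  vc=[14, 23, 31]
13: 0x5c (blk 23, set 3) → VC-HIT  vc=[14, 11, 31]
14: 0x38 (blk 14, set 2) → VC-HIT  vc=[26, 11, 31]
15: 0x6a (blk 26, set 2) → VC-HIT  vc=[14, 11, 31]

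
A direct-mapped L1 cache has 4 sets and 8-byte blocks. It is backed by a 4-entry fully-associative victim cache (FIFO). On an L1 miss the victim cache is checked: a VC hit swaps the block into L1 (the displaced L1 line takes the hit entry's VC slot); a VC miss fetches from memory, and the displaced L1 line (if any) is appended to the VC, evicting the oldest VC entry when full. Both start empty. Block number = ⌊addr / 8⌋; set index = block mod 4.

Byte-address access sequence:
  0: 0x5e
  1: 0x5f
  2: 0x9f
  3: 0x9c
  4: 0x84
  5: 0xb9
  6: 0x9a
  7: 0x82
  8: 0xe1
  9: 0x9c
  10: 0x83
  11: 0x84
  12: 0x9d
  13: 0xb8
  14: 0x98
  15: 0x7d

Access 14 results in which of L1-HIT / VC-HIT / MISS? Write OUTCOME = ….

OUTCOME = VC-HIT

  [0] addr=0x5e blk=11 s=3: MISS | VC []
  [1] addr=0x5f blk=11 s=3: L1-HIT | VC []
  [2] addr=0x9f blk=19 s=3: MISS | VC [11]
  [3] addr=0x9c blk=19 s=3: L1-HIT | VC [11]
  [4] addr=0x84 blk=16 s=0: MISS | VC [11]
  [5] addr=0xb9 blk=23 s=3: MISS | VC [11, 19]
  [6] addr=0x9a blk=19 s=3: VC-HIT | VC [11, 23]
  [7] addr=0x82 blk=16 s=0: L1-HIT | VC [11, 23]
  [8] addr=0xe1 blk=28 s=0: MISS | VC [11, 23, 16]
  [9] addr=0x9c blk=19 s=3: L1-HIT | VC [11, 23, 16]
  [10] addr=0x83 blk=16 s=0: VC-HIT | VC [11, 23, 28]
  [11] addr=0x84 blk=16 s=0: L1-HIT | VC [11, 23, 28]
  [12] addr=0x9d blk=19 s=3: L1-HIT | VC [11, 23, 28]
  [13] addr=0xb8 blk=23 s=3: VC-HIT | VC [11, 19, 28]
  [14] addr=0x98 blk=19 s=3: VC-HIT | VC [11, 23, 28]
  [15] addr=0x7d blk=15 s=3: MISS | VC [11, 23, 28, 19]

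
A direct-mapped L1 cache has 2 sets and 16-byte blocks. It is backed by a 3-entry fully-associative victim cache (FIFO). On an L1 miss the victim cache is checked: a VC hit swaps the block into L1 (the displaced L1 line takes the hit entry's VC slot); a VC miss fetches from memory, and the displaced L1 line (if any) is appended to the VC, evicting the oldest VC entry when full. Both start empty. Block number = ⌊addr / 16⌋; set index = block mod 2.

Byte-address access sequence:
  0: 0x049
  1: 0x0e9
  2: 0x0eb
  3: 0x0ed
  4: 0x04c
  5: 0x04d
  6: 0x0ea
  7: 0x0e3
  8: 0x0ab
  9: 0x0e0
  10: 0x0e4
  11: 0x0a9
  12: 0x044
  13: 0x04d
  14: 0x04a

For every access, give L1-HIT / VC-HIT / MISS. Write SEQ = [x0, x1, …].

SEQ = [MISS, MISS, L1-HIT, L1-HIT, VC-HIT, L1-HIT, VC-HIT, L1-HIT, MISS, VC-HIT, L1-HIT, VC-HIT, VC-HIT, L1-HIT, L1-HIT]

#0 0x49→b4/s0 MISS; vc=[]
#1 0xe9→b14/s0 MISS; vc=[4]
#2 0xeb→b14/s0 L1-HIT; vc=[4]
#3 0xed→b14/s0 L1-HIT; vc=[4]
#4 0x4c→b4/s0 VC-HIT; vc=[14]
#5 0x4d→b4/s0 L1-HIT; vc=[14]
#6 0xea→b14/s0 VC-HIT; vc=[4]
#7 0xe3→b14/s0 L1-HIT; vc=[4]
#8 0xab→b10/s0 MISS; vc=[4,14]
#9 0xe0→b14/s0 VC-HIT; vc=[4,10]
#10 0xe4→b14/s0 L1-HIT; vc=[4,10]
#11 0xa9→b10/s0 VC-HIT; vc=[4,14]
#12 0x44→b4/s0 VC-HIT; vc=[10,14]
#13 0x4d→b4/s0 L1-HIT; vc=[10,14]
#14 0x4a→b4/s0 L1-HIT; vc=[10,14]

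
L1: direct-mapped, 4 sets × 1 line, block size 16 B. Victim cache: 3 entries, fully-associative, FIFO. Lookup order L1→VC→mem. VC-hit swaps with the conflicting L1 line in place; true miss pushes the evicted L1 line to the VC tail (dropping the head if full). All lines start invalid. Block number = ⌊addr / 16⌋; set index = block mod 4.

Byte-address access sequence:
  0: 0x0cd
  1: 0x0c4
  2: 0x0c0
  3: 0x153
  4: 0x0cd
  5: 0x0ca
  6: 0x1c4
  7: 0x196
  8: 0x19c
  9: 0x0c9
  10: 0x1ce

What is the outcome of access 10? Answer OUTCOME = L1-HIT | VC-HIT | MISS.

0: 0xcd (blk 12, set 0) → MISS  vc=[]
1: 0xc4 (blk 12, set 0) → L1-HIT  vc=[]
2: 0xc0 (blk 12, set 0) → L1-HIT  vc=[]
3: 0x153 (blk 21, set 1) → MISS  vc=[]
4: 0xcd (blk 12, set 0) → L1-HIT  vc=[]
5: 0xca (blk 12, set 0) → L1-HIT  vc=[]
6: 0x1c4 (blk 28, set 0) → MISS  vc=[12]
7: 0x196 (blk 25, set 1) → MISS  vc=[12, 21]
8: 0x19c (blk 25, set 1) → L1-HIT  vc=[12, 21]
9: 0xc9 (blk 12, set 0) → VC-HIT  vc=[28, 21]
10: 0x1ce (blk 28, set 0) → VC-HIT  vc=[12, 21]

OUTCOME = VC-HIT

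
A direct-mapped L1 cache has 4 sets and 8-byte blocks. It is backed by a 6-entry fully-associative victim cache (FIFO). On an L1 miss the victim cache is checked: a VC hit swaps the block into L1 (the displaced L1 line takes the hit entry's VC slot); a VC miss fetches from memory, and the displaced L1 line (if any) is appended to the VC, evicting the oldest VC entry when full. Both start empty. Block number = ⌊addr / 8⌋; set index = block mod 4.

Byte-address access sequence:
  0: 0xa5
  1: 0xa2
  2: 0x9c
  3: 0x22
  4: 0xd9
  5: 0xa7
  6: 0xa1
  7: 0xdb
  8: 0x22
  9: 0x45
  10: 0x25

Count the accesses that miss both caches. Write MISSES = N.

  [0] addr=0xa5 blk=20 s=0: MISS | VC []
  [1] addr=0xa2 blk=20 s=0: L1-HIT | VC []
  [2] addr=0x9c blk=19 s=3: MISS | VC []
  [3] addr=0x22 blk=4 s=0: MISS | VC [20]
  [4] addr=0xd9 blk=27 s=3: MISS | VC [20, 19]
  [5] addr=0xa7 blk=20 s=0: VC-HIT | VC [4, 19]
  [6] addr=0xa1 blk=20 s=0: L1-HIT | VC [4, 19]
  [7] addr=0xdb blk=27 s=3: L1-HIT | VC [4, 19]
  [8] addr=0x22 blk=4 s=0: VC-HIT | VC [20, 19]
  [9] addr=0x45 blk=8 s=0: MISS | VC [20, 19, 4]
  [10] addr=0x25 blk=4 s=0: VC-HIT | VC [20, 19, 8]

MISSES = 5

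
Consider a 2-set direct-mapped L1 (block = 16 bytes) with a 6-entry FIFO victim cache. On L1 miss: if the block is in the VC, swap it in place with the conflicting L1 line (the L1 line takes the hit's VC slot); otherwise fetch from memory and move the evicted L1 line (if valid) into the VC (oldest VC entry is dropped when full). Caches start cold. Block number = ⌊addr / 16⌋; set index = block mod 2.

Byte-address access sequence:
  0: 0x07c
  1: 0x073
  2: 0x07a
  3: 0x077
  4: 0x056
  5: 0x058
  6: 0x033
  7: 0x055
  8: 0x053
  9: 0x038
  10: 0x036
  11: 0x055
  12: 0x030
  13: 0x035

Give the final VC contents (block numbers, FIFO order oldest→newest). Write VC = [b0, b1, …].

VC = [7, 5]

  [0] addr=0x7c blk=7 s=1: MISS | VC []
  [1] addr=0x73 blk=7 s=1: L1-HIT | VC []
  [2] addr=0x7a blk=7 s=1: L1-HIT | VC []
  [3] addr=0x77 blk=7 s=1: L1-HIT | VC []
  [4] addr=0x56 blk=5 s=1: MISS | VC [7]
  [5] addr=0x58 blk=5 s=1: L1-HIT | VC [7]
  [6] addr=0x33 blk=3 s=1: MISS | VC [7, 5]
  [7] addr=0x55 blk=5 s=1: VC-HIT | VC [7, 3]
  [8] addr=0x53 blk=5 s=1: L1-HIT | VC [7, 3]
  [9] addr=0x38 blk=3 s=1: VC-HIT | VC [7, 5]
  [10] addr=0x36 blk=3 s=1: L1-HIT | VC [7, 5]
  [11] addr=0x55 blk=5 s=1: VC-HIT | VC [7, 3]
  [12] addr=0x30 blk=3 s=1: VC-HIT | VC [7, 5]
  [13] addr=0x35 blk=3 s=1: L1-HIT | VC [7, 5]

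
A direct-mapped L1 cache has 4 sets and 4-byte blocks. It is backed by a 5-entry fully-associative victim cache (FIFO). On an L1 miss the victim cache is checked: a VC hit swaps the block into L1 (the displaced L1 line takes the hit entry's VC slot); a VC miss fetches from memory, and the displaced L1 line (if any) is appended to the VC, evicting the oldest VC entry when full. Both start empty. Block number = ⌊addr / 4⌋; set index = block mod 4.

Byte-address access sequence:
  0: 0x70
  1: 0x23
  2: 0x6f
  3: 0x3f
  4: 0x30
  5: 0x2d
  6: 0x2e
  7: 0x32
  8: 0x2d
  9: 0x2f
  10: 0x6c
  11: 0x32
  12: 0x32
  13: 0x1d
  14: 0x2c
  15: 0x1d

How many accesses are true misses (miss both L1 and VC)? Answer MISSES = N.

MISSES = 7

  [0] addr=0x70 blk=28 s=0: MISS | VC []
  [1] addr=0x23 blk=8 s=0: MISS | VC [28]
  [2] addr=0x6f blk=27 s=3: MISS | VC [28]
  [3] addr=0x3f blk=15 s=3: MISS | VC [28, 27]
  [4] addr=0x30 blk=12 s=0: MISS | VC [28, 27, 8]
  [5] addr=0x2d blk=11 s=3: MISS | VC [28, 27, 8, 15]
  [6] addr=0x2e blk=11 s=3: L1-HIT | VC [28, 27, 8, 15]
  [7] addr=0x32 blk=12 s=0: L1-HIT | VC [28, 27, 8, 15]
  [8] addr=0x2d blk=11 s=3: L1-HIT | VC [28, 27, 8, 15]
  [9] addr=0x2f blk=11 s=3: L1-HIT | VC [28, 27, 8, 15]
  [10] addr=0x6c blk=27 s=3: VC-HIT | VC [28, 11, 8, 15]
  [11] addr=0x32 blk=12 s=0: L1-HIT | VC [28, 11, 8, 15]
  [12] addr=0x32 blk=12 s=0: L1-HIT | VC [28, 11, 8, 15]
  [13] addr=0x1d blk=7 s=3: MISS | VC [28, 11, 8, 15, 27]
  [14] addr=0x2c blk=11 s=3: VC-HIT | VC [28, 7, 8, 15, 27]
  [15] addr=0x1d blk=7 s=3: VC-HIT | VC [28, 11, 8, 15, 27]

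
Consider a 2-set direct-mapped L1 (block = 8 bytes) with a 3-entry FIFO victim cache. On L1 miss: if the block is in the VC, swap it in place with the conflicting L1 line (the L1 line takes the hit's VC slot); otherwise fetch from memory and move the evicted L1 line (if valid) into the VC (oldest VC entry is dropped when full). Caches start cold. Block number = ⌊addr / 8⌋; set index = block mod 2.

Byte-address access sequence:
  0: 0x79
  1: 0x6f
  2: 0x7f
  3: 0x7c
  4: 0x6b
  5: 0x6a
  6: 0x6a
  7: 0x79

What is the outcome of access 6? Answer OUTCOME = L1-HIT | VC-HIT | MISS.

OUTCOME = L1-HIT

  [0] addr=0x79 blk=15 s=1: MISS | VC []
  [1] addr=0x6f blk=13 s=1: MISS | VC [15]
  [2] addr=0x7f blk=15 s=1: VC-HIT | VC [13]
  [3] addr=0x7c blk=15 s=1: L1-HIT | VC [13]
  [4] addr=0x6b blk=13 s=1: VC-HIT | VC [15]
  [5] addr=0x6a blk=13 s=1: L1-HIT | VC [15]
  [6] addr=0x6a blk=13 s=1: L1-HIT | VC [15]
  [7] addr=0x79 blk=15 s=1: VC-HIT | VC [13]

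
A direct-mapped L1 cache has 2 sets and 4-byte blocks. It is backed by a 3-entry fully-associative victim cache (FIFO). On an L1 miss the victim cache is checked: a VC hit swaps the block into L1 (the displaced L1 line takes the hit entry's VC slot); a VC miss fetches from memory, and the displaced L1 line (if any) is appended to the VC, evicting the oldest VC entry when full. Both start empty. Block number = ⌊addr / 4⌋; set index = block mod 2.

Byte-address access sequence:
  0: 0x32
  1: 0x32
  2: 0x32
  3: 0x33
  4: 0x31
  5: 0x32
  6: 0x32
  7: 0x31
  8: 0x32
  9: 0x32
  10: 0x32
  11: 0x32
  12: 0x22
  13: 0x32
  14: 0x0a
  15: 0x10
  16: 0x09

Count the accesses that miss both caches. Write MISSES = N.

MISSES = 4

  [0] addr=0x32 blk=12 s=0: MISS | VC []
  [1] addr=0x32 blk=12 s=0: L1-HIT | VC []
  [2] addr=0x32 blk=12 s=0: L1-HIT | VC []
  [3] addr=0x33 blk=12 s=0: L1-HIT | VC []
  [4] addr=0x31 blk=12 s=0: L1-HIT | VC []
  [5] addr=0x32 blk=12 s=0: L1-HIT | VC []
  [6] addr=0x32 blk=12 s=0: L1-HIT | VC []
  [7] addr=0x31 blk=12 s=0: L1-HIT | VC []
  [8] addr=0x32 blk=12 s=0: L1-HIT | VC []
  [9] addr=0x32 blk=12 s=0: L1-HIT | VC []
  [10] addr=0x32 blk=12 s=0: L1-HIT | VC []
  [11] addr=0x32 blk=12 s=0: L1-HIT | VC []
  [12] addr=0x22 blk=8 s=0: MISS | VC [12]
  [13] addr=0x32 blk=12 s=0: VC-HIT | VC [8]
  [14] addr=0xa blk=2 s=0: MISS | VC [8, 12]
  [15] addr=0x10 blk=4 s=0: MISS | VC [8, 12, 2]
  [16] addr=0x9 blk=2 s=0: VC-HIT | VC [8, 12, 4]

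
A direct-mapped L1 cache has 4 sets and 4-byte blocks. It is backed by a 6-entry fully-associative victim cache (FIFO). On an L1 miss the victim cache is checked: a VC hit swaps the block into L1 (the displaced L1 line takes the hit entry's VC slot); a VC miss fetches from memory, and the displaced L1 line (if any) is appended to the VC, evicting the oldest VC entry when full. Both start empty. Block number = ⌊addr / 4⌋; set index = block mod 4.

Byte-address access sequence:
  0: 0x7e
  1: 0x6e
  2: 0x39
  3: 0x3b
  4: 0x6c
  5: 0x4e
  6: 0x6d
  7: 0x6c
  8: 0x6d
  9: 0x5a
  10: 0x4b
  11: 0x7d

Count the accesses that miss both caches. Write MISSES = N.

  [0] addr=0x7e blk=31 s=3: MISS | VC []
  [1] addr=0x6e blk=27 s=3: MISS | VC [31]
  [2] addr=0x39 blk=14 s=2: MISS | VC [31]
  [3] addr=0x3b blk=14 s=2: L1-HIT | VC [31]
  [4] addr=0x6c blk=27 s=3: L1-HIT | VC [31]
  [5] addr=0x4e blk=19 s=3: MISS | VC [31, 27]
  [6] addr=0x6d blk=27 s=3: VC-HIT | VC [31, 19]
  [7] addr=0x6c blk=27 s=3: L1-HIT | VC [31, 19]
  [8] addr=0x6d blk=27 s=3: L1-HIT | VC [31, 19]
  [9] addr=0x5a blk=22 s=2: MISS | VC [31, 19, 14]
  [10] addr=0x4b blk=18 s=2: MISS | VC [31, 19, 14, 22]
  [11] addr=0x7d blk=31 s=3: VC-HIT | VC [27, 19, 14, 22]

MISSES = 6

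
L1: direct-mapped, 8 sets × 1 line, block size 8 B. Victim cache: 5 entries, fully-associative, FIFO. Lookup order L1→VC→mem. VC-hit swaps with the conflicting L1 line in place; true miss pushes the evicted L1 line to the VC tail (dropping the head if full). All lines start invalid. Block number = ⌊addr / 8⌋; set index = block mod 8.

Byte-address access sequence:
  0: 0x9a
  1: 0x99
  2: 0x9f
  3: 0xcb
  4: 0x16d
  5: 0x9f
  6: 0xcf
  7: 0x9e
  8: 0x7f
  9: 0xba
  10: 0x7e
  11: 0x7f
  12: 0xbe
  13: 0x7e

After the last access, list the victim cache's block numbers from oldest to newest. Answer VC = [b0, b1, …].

VC = [23]

#0 0x9a→b19/s3 MISS; vc=[]
#1 0x99→b19/s3 L1-HIT; vc=[]
#2 0x9f→b19/s3 L1-HIT; vc=[]
#3 0xcb→b25/s1 MISS; vc=[]
#4 0x16d→b45/s5 MISS; vc=[]
#5 0x9f→b19/s3 L1-HIT; vc=[]
#6 0xcf→b25/s1 L1-HIT; vc=[]
#7 0x9e→b19/s3 L1-HIT; vc=[]
#8 0x7f→b15/s7 MISS; vc=[]
#9 0xba→b23/s7 MISS; vc=[15]
#10 0x7e→b15/s7 VC-HIT; vc=[23]
#11 0x7f→b15/s7 L1-HIT; vc=[23]
#12 0xbe→b23/s7 VC-HIT; vc=[15]
#13 0x7e→b15/s7 VC-HIT; vc=[23]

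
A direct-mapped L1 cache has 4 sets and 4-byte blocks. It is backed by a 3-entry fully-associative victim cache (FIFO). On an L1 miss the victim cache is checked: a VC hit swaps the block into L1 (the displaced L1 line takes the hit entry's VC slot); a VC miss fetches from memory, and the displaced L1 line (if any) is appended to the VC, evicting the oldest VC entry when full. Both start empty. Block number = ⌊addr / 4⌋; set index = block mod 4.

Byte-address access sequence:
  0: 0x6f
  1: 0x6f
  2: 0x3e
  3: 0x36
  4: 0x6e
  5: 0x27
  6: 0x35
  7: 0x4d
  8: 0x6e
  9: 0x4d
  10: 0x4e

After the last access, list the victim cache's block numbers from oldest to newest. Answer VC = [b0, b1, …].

VC = [15, 9, 27]

  [0] addr=0x6f blk=27 s=3: MISS | VC []
  [1] addr=0x6f blk=27 s=3: L1-HIT | VC []
  [2] addr=0x3e blk=15 s=3: MISS | VC [27]
  [3] addr=0x36 blk=13 s=1: MISS | VC [27]
  [4] addr=0x6e blk=27 s=3: VC-HIT | VC [15]
  [5] addr=0x27 blk=9 s=1: MISS | VC [15, 13]
  [6] addr=0x35 blk=13 s=1: VC-HIT | VC [15, 9]
  [7] addr=0x4d blk=19 s=3: MISS | VC [15, 9, 27]
  [8] addr=0x6e blk=27 s=3: VC-HIT | VC [15, 9, 19]
  [9] addr=0x4d blk=19 s=3: VC-HIT | VC [15, 9, 27]
  [10] addr=0x4e blk=19 s=3: L1-HIT | VC [15, 9, 27]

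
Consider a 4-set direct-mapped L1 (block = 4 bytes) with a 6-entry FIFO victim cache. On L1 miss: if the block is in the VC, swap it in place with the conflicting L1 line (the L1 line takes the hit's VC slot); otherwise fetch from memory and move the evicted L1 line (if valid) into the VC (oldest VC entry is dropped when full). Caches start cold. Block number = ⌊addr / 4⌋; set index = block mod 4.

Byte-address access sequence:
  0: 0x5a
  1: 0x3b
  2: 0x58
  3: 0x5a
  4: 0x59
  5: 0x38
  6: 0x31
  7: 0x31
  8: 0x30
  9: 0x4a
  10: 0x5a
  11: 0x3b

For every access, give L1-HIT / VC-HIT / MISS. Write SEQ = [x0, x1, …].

SEQ = [MISS, MISS, VC-HIT, L1-HIT, L1-HIT, VC-HIT, MISS, L1-HIT, L1-HIT, MISS, VC-HIT, VC-HIT]

0: 0x5a (blk 22, set 2) → MISS  vc=[]
1: 0x3b (blk 14, set 2) → MISS  vc=[22]
2: 0x58 (blk 22, set 2) → VC-HIT  vc=[14]
3: 0x5a (blk 22, set 2) → L1-HIT  vc=[14]
4: 0x59 (blk 22, set 2) → L1-HIT  vc=[14]
5: 0x38 (blk 14, set 2) → VC-HIT  vc=[22]
6: 0x31 (blk 12, set 0) → MISS  vc=[22]
7: 0x31 (blk 12, set 0) → L1-HIT  vc=[22]
8: 0x30 (blk 12, set 0) → L1-HIT  vc=[22]
9: 0x4a (blk 18, set 2) → MISS  vc=[22, 14]
10: 0x5a (blk 22, set 2) → VC-HIT  vc=[18, 14]
11: 0x3b (blk 14, set 2) → VC-HIT  vc=[18, 22]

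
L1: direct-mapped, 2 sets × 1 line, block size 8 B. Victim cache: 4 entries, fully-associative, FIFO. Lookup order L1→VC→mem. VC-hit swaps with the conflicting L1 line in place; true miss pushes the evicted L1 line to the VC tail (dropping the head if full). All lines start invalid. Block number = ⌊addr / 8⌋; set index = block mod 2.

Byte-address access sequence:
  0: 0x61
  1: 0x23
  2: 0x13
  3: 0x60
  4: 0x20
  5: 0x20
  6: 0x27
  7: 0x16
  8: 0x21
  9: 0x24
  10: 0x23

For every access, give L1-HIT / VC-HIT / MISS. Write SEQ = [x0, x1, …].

SEQ = [MISS, MISS, MISS, VC-HIT, VC-HIT, L1-HIT, L1-HIT, VC-HIT, VC-HIT, L1-HIT, L1-HIT]

  [0] addr=0x61 blk=12 s=0: MISS | VC []
  [1] addr=0x23 blk=4 s=0: MISS | VC [12]
  [2] addr=0x13 blk=2 s=0: MISS | VC [12, 4]
  [3] addr=0x60 blk=12 s=0: VC-HIT | VC [2, 4]
  [4] addr=0x20 blk=4 s=0: VC-HIT | VC [2, 12]
  [5] addr=0x20 blk=4 s=0: L1-HIT | VC [2, 12]
  [6] addr=0x27 blk=4 s=0: L1-HIT | VC [2, 12]
  [7] addr=0x16 blk=2 s=0: VC-HIT | VC [4, 12]
  [8] addr=0x21 blk=4 s=0: VC-HIT | VC [2, 12]
  [9] addr=0x24 blk=4 s=0: L1-HIT | VC [2, 12]
  [10] addr=0x23 blk=4 s=0: L1-HIT | VC [2, 12]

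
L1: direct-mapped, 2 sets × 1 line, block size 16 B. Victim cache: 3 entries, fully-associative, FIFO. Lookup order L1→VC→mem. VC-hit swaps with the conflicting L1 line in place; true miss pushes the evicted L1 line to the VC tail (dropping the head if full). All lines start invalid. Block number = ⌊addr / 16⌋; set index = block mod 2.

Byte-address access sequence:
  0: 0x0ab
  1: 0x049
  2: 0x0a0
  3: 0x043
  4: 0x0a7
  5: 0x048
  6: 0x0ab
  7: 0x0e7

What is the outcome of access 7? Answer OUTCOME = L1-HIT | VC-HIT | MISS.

OUTCOME = MISS

#0 0xab→b10/s0 MISS; vc=[]
#1 0x49→b4/s0 MISS; vc=[10]
#2 0xa0→b10/s0 VC-HIT; vc=[4]
#3 0x43→b4/s0 VC-HIT; vc=[10]
#4 0xa7→b10/s0 VC-HIT; vc=[4]
#5 0x48→b4/s0 VC-HIT; vc=[10]
#6 0xab→b10/s0 VC-HIT; vc=[4]
#7 0xe7→b14/s0 MISS; vc=[4,10]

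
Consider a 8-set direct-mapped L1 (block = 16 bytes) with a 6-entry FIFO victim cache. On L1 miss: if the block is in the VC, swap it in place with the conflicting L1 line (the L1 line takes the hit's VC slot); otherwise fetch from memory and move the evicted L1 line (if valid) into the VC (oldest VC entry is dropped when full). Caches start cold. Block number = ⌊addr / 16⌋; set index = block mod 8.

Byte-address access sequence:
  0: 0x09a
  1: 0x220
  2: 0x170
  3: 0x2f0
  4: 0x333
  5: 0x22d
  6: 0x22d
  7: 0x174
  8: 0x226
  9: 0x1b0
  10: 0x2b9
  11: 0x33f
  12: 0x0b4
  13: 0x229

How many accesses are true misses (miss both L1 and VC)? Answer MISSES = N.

MISSES = 8

  [0] addr=0x9a blk=9 s=1: MISS | VC []
  [1] addr=0x220 blk=34 s=2: MISS | VC []
  [2] addr=0x170 blk=23 s=7: MISS | VC []
  [3] addr=0x2f0 blk=47 s=7: MISS | VC [23]
  [4] addr=0x333 blk=51 s=3: MISS | VC [23]
  [5] addr=0x22d blk=34 s=2: L1-HIT | VC [23]
  [6] addr=0x22d blk=34 s=2: L1-HIT | VC [23]
  [7] addr=0x174 blk=23 s=7: VC-HIT | VC [47]
  [8] addr=0x226 blk=34 s=2: L1-HIT | VC [47]
  [9] addr=0x1b0 blk=27 s=3: MISS | VC [47, 51]
  [10] addr=0x2b9 blk=43 s=3: MISS | VC [47, 51, 27]
  [11] addr=0x33f blk=51 s=3: VC-HIT | VC [47, 43, 27]
  [12] addr=0xb4 blk=11 s=3: MISS | VC [47, 43, 27, 51]
  [13] addr=0x229 blk=34 s=2: L1-HIT | VC [47, 43, 27, 51]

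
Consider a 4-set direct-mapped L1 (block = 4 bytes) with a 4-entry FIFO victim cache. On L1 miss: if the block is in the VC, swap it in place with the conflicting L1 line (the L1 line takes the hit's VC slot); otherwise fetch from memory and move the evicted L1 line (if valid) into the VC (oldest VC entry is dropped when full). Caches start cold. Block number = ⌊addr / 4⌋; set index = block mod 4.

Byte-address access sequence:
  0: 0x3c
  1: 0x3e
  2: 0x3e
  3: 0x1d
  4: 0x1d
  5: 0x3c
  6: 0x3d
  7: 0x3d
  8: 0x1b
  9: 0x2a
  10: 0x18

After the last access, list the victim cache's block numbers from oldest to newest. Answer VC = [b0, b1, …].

VC = [7, 10]

0: 0x3c (blk 15, set 3) → MISS  vc=[]
1: 0x3e (blk 15, set 3) → L1-HIT  vc=[]
2: 0x3e (blk 15, set 3) → L1-HIT  vc=[]
3: 0x1d (blk 7, set 3) → MISS  vc=[15]
4: 0x1d (blk 7, set 3) → L1-HIT  vc=[15]
5: 0x3c (blk 15, set 3) → VC-HIT  vc=[7]
6: 0x3d (blk 15, set 3) → L1-HIT  vc=[7]
7: 0x3d (blk 15, set 3) → L1-HIT  vc=[7]
8: 0x1b (blk 6, set 2) → MISS  vc=[7]
9: 0x2a (blk 10, set 2) → MISS  vc=[7, 6]
10: 0x18 (blk 6, set 2) → VC-HIT  vc=[7, 10]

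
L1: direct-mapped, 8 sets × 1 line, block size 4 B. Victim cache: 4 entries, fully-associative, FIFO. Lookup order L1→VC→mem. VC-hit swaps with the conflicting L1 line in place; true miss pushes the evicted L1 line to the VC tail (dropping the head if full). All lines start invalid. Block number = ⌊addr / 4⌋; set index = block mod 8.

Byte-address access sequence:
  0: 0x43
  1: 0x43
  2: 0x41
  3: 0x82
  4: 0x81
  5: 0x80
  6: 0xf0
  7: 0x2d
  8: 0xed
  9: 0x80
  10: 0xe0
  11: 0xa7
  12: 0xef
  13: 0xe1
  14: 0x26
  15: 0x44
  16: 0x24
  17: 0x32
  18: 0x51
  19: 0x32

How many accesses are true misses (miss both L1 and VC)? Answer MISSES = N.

MISSES = 11

0: 0x43 (blk 16, set 0) → MISS  vc=[]
1: 0x43 (blk 16, set 0) → L1-HIT  vc=[]
2: 0x41 (blk 16, set 0) → L1-HIT  vc=[]
3: 0x82 (blk 32, set 0) → MISS  vc=[16]
4: 0x81 (blk 32, set 0) → L1-HIT  vc=[16]
5: 0x80 (blk 32, set 0) → L1-HIT  vc=[16]
6: 0xf0 (blk 60, set 4) → MISS  vc=[16]
7: 0x2d (blk 11, set 3) → MISS  vc=[16]
8: 0xed (blk 59, set 3) → MISS  vc=[16, 11]
9: 0x80 (blk 32, set 0) → L1-HIT  vc=[16, 11]
10: 0xe0 (blk 56, set 0) → MISS  vc=[16, 11, 32]
11: 0xa7 (blk 41, set 1) → MISS  vc=[16, 11, 32]
12: 0xef (blk 59, set 3) → L1-HIT  vc=[16, 11, 32]
13: 0xe1 (blk 56, set 0) → L1-HIT  vc=[16, 11, 32]
14: 0x26 (blk 9, set 1) → MISS  vc=[16, 11, 32, 41]
15: 0x44 (blk 17, set 1) → MISS  vc=[11, 32, 41, 9]
16: 0x24 (blk 9, set 1) → VC-HIT  vc=[11, 32, 41, 17]
17: 0x32 (blk 12, set 4) → MISS  vc=[32, 41, 17, 60]
18: 0x51 (blk 20, set 4) → MISS  vc=[41, 17, 60, 12]
19: 0x32 (blk 12, set 4) → VC-HIT  vc=[41, 17, 60, 20]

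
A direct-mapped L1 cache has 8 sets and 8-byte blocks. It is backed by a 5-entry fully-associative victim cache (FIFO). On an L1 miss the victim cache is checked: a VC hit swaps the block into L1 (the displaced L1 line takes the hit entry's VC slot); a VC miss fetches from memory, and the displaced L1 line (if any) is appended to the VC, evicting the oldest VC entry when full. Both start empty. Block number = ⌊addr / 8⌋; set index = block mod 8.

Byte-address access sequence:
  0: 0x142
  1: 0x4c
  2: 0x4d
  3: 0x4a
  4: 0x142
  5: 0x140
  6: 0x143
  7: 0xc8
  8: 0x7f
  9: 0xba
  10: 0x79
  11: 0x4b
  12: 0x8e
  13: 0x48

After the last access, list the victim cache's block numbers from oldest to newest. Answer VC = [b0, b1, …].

VC = [25, 23, 17]

#0 0x142→b40/s0 MISS; vc=[]
#1 0x4c→b9/s1 MISS; vc=[]
#2 0x4d→b9/s1 L1-HIT; vc=[]
#3 0x4a→b9/s1 L1-HIT; vc=[]
#4 0x142→b40/s0 L1-HIT; vc=[]
#5 0x140→b40/s0 L1-HIT; vc=[]
#6 0x143→b40/s0 L1-HIT; vc=[]
#7 0xc8→b25/s1 MISS; vc=[9]
#8 0x7f→b15/s7 MISS; vc=[9]
#9 0xba→b23/s7 MISS; vc=[9,15]
#10 0x79→b15/s7 VC-HIT; vc=[9,23]
#11 0x4b→b9/s1 VC-HIT; vc=[25,23]
#12 0x8e→b17/s1 MISS; vc=[25,23,9]
#13 0x48→b9/s1 VC-HIT; vc=[25,23,17]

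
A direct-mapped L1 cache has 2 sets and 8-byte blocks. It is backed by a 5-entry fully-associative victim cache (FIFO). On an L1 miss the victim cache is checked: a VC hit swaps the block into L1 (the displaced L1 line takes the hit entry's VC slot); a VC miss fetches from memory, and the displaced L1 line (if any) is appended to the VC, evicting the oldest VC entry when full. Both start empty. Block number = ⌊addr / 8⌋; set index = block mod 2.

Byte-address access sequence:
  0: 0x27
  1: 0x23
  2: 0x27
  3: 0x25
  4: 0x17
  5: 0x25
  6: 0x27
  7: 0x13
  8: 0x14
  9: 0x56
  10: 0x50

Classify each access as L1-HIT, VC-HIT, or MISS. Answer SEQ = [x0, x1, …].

SEQ = [MISS, L1-HIT, L1-HIT, L1-HIT, MISS, VC-HIT, L1-HIT, VC-HIT, L1-HIT, MISS, L1-HIT]

  [0] addr=0x27 blk=4 s=0: MISS | VC []
  [1] addr=0x23 blk=4 s=0: L1-HIT | VC []
  [2] addr=0x27 blk=4 s=0: L1-HIT | VC []
  [3] addr=0x25 blk=4 s=0: L1-HIT | VC []
  [4] addr=0x17 blk=2 s=0: MISS | VC [4]
  [5] addr=0x25 blk=4 s=0: VC-HIT | VC [2]
  [6] addr=0x27 blk=4 s=0: L1-HIT | VC [2]
  [7] addr=0x13 blk=2 s=0: VC-HIT | VC [4]
  [8] addr=0x14 blk=2 s=0: L1-HIT | VC [4]
  [9] addr=0x56 blk=10 s=0: MISS | VC [4, 2]
  [10] addr=0x50 blk=10 s=0: L1-HIT | VC [4, 2]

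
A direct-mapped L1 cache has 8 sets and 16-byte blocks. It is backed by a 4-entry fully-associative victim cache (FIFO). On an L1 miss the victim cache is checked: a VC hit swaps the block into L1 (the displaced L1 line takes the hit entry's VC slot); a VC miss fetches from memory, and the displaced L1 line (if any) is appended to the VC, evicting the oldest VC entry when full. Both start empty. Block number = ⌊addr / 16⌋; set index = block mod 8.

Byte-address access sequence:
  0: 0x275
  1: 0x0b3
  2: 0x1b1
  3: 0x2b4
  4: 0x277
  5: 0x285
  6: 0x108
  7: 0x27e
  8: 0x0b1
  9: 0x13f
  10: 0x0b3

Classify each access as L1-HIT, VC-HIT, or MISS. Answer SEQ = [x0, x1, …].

0: 0x275 (blk 39, set 7) → MISS  vc=[]
1: 0xb3 (blk 11, set 3) → MISS  vc=[]
2: 0x1b1 (blk 27, set 3) → MISS  vc=[11]
3: 0x2b4 (blk 43, set 3) → MISS  vc=[11, 27]
4: 0x277 (blk 39, set 7) → L1-HIT  vc=[11, 27]
5: 0x285 (blk 40, set 0) → MISS  vc=[11, 27]
6: 0x108 (blk 16, set 0) → MISS  vc=[11, 27, 40]
7: 0x27e (blk 39, set 7) → L1-HIT  vc=[11, 27, 40]
8: 0xb1 (blk 11, set 3) → VC-HIT  vc=[43, 27, 40]
9: 0x13f (blk 19, set 3) → MISS  vc=[43, 27, 40, 11]
10: 0xb3 (blk 11, set 3) → VC-HIT  vc=[43, 27, 40, 19]

SEQ = [MISS, MISS, MISS, MISS, L1-HIT, MISS, MISS, L1-HIT, VC-HIT, MISS, VC-HIT]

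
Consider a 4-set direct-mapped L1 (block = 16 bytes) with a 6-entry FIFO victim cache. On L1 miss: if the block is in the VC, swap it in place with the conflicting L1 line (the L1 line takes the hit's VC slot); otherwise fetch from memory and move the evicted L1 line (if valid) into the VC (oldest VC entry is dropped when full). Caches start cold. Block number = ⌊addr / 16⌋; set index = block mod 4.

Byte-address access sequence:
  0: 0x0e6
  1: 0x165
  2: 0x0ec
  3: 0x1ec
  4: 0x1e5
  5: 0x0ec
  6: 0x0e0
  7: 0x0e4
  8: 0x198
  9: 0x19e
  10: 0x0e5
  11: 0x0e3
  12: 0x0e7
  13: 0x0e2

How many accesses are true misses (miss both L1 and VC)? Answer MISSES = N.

0: 0xe6 (blk 14, set 2) → MISS  vc=[]
1: 0x165 (blk 22, set 2) → MISS  vc=[14]
2: 0xec (blk 14, set 2) → VC-HIT  vc=[22]
3: 0x1ec (blk 30, set 2) → MISS  vc=[22, 14]
4: 0x1e5 (blk 30, set 2) → L1-HIT  vc=[22, 14]
5: 0xec (blk 14, set 2) → VC-HIT  vc=[22, 30]
6: 0xe0 (blk 14, set 2) → L1-HIT  vc=[22, 30]
7: 0xe4 (blk 14, set 2) → L1-HIT  vc=[22, 30]
8: 0x198 (blk 25, set 1) → MISS  vc=[22, 30]
9: 0x19e (blk 25, set 1) → L1-HIT  vc=[22, 30]
10: 0xe5 (blk 14, set 2) → L1-HIT  vc=[22, 30]
11: 0xe3 (blk 14, set 2) → L1-HIT  vc=[22, 30]
12: 0xe7 (blk 14, set 2) → L1-HIT  vc=[22, 30]
13: 0xe2 (blk 14, set 2) → L1-HIT  vc=[22, 30]

MISSES = 4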